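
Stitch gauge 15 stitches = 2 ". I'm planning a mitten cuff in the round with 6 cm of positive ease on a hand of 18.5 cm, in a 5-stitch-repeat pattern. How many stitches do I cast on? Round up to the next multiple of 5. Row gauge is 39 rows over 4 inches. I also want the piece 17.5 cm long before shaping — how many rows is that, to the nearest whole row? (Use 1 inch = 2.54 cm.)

Finished = 18.5 + 6 = 24.5 cm.
24.5 cm × 1/2.54 = 9.65 inches.
15/2 = 7.5 sts per in; 9.65 × 7.5 = 72.34 sts.
Next multiple of 5 → 75.
17.5 cm = 6.89 inches; × 9.75 = 67.18 → 67 rows.

Cast on 75 stitches; work 67 rows.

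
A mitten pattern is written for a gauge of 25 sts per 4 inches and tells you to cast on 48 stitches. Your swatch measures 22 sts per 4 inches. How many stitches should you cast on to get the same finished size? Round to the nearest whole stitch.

Scale factor = 22 / 25 = 0.880.
48 × 22 / 25 = 42.24 sts.
→ 42 sts.

Cast on 42 stitches.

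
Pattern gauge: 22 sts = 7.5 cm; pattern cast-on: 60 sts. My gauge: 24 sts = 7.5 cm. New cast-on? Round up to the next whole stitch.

66 stitches.

Scale factor = 24 / 22 = 1.091.
60 × 24 / 22 = 65.45 sts.
→ 66 sts.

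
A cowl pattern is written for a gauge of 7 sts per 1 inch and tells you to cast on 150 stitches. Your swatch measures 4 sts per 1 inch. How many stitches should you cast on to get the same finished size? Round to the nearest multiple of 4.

Cast on 84 stitches.

Scale factor = 4 / 7 = 0.571.
150 × 4 / 7 = 85.71 sts.
→ 84 sts.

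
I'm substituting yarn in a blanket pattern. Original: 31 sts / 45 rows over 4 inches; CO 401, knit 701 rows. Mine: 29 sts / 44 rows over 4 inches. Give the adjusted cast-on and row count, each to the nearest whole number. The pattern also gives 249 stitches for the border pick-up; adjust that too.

Cast on 375 stitches; work 685 rows; border pick-up 233 stitches.

Stitches: 401 × 29/31 = 375.13 → 375.
Rows: 701 × 44/45 = 685.42 → 685.
border pick-up: 249 × 29/31 = 232.94 → 233.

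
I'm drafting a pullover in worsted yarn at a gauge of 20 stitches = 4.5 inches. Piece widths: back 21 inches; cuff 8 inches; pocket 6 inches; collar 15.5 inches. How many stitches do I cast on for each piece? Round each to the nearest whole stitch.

back 93; cuff 36; pocket 27; collar 69.

Rate = 20/4.5 = 4.444 sts per in.
back: 21 × 4.444 = 93.33 → 93.
cuff: 8 × 4.444 = 35.56 → 36.
pocket: 6 × 4.444 = 26.67 → 27.
collar: 15.5 × 4.444 = 68.89 → 69.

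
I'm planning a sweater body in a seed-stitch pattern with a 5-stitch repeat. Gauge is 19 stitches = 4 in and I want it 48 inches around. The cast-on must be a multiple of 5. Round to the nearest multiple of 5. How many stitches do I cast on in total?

19 / 4 = 4.75 sts per inch.
48 × 4.75 = 228.00 sts.
Nearest multiple of 5: 230.

Cast on 230 stitches.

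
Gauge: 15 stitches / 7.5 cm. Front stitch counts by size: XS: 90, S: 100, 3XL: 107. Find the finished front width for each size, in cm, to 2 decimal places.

XS 45.00 cm; S 50.00 cm; 3XL 53.50 cm.

15/7.5 = 2 sts per cm.
XS: 90 / 2 = 45.000 → 45.00 cm.
S: 100 / 2 = 50.000 → 50.00 cm.
3XL: 107 / 2 = 53.500 → 53.50 cm.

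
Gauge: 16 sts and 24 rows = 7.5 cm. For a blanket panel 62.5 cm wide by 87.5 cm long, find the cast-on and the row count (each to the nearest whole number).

Cast on 133 stitches and work 280 rows.

Stitch gauge = 16/7.5 = 2.133 sts/cm; 62.5 × 2.133 = 133.33 → 133 sts.
Row gauge = 24/7.5 = 3.2 rows/cm; 87.5 × 3.2 = 280.00 → 280 rows.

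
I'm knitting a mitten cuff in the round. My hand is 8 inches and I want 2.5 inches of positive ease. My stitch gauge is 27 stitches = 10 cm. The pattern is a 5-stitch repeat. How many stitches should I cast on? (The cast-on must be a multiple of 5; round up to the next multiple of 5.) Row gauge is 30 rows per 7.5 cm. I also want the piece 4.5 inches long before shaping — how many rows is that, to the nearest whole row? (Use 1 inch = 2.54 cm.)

Finished = 8 + 2.5 = 10.5 inches.
10.5 inches × 2.54 = 26.67 cm.
27/10 = 2.7 sts per cm; 26.67 × 2.7 = 72.01 sts.
Next multiple of 5 → 75.
4.5 inches = 11.43 cm; × 4 = 45.72 → 46 rows.

Cast on 75 stitches; work 46 rows.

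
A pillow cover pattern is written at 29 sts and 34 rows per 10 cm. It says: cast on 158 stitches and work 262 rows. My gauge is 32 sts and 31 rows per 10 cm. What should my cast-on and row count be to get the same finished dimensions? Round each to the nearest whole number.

Cast on 174 stitches; work 239 rows.

Stitches: 158 × 32/29 = 174.34 → 174.
Rows: 262 × 31/34 = 238.88 → 239.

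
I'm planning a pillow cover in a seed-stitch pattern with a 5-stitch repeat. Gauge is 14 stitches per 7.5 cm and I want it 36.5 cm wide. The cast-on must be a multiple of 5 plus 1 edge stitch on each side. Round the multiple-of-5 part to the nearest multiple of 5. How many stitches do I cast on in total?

14 / 7.5 = 1.867 sts per cm.
36.5 × 1.867 = 68.13 sts.
Less 2 edge sts → 66.13 for the repeat.
Nearest multiple of 5: 65.
Add back 2 edge sts → 67.

CO 67 sts.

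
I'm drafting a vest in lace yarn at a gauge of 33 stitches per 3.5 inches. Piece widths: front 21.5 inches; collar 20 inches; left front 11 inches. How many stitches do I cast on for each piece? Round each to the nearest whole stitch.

front 203; collar 189; left front 104.

Rate = 33/3.5 = 9.429 sts per in.
front: 21.5 × 9.429 = 202.71 → 203.
collar: 20 × 9.429 = 188.57 → 189.
left front: 11 × 9.429 = 103.71 → 104.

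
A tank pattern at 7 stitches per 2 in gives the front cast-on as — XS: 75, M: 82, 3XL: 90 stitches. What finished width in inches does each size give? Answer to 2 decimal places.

7/2 = 3.5 sts per in.
XS: 75 / 3.5 = 21.429 → 21.43 in.
M: 82 / 3.5 = 23.429 → 23.43 in.
3XL: 90 / 3.5 = 25.714 → 25.71 in.

XS 21.43 inches; M 23.43 inches; 3XL 25.71 inches.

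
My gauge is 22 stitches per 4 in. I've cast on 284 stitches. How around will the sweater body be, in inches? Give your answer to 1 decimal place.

51.6 inches.

22 stitches / 4 inch = 5.5 stitches per inch.
284 / 5.5 = 51.64 inches.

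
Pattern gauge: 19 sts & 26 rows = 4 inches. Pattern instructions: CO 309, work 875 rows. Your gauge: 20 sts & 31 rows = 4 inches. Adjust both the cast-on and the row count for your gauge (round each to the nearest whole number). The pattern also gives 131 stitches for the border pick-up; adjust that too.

Stitches: 309 × 20/19 = 325.26 → 325.
Rows: 875 × 31/26 = 1043.27 → 1043.
border pick-up: 131 × 20/19 = 137.89 → 138.

Cast on 325 stitches; work 1043 rows; border pick-up 138 stitches.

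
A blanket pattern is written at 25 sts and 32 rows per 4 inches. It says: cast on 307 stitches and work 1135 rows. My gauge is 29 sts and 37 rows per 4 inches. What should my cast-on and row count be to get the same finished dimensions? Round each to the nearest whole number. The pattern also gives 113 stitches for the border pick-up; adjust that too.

Cast on 356 stitches; work 1312 rows; border pick-up 131 stitches.

Stitches: 307 × 29/25 = 356.12 → 356.
Rows: 1135 × 37/32 = 1312.34 → 1312.
border pick-up: 113 × 29/25 = 131.08 → 131.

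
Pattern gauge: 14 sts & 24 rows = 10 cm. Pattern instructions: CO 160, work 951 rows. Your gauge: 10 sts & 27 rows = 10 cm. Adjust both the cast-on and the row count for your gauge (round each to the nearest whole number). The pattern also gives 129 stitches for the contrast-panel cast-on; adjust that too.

Stitches: 160 × 10/14 = 114.29 → 114.
Rows: 951 × 27/24 = 1069.88 → 1070.
contrast-panel cast-on: 129 × 10/14 = 92.14 → 92.

Cast on 114 stitches; work 1070 rows; contrast-panel cast-on 92 stitches.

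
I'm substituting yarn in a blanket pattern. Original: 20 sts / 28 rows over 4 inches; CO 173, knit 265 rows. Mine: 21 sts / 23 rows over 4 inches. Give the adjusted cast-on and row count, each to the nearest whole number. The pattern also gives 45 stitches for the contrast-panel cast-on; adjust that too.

Stitches: 173 × 21/20 = 181.65 → 182.
Rows: 265 × 23/28 = 217.68 → 218.
contrast-panel cast-on: 45 × 21/20 = 47.25 → 47.

Cast on 182 stitches; work 218 rows; contrast-panel cast-on 47 stitches.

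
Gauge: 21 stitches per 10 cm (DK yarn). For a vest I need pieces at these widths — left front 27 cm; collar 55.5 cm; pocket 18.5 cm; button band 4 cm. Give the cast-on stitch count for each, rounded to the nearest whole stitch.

Rate = 21/10 = 2.1 sts per cm.
left front: 27 × 2.1 = 56.70 → 57.
collar: 55.5 × 2.1 = 116.55 → 117.
pocket: 18.5 × 2.1 = 38.85 → 39.
button band: 4 × 2.1 = 8.40 → 8.

left front 57; collar 117; pocket 39; button band 8.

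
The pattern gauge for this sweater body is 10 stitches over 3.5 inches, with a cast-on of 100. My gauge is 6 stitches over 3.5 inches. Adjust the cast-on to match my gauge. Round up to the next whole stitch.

Scale factor = 6 / 10 = 0.600.
100 × 6 / 10 = 60.00 sts.

60 stitches.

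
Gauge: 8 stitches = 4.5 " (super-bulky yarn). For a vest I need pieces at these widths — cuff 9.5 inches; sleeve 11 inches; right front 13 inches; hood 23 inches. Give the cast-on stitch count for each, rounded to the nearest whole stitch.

cuff 17; sleeve 20; right front 23; hood 41.

Rate = 8/4.5 = 1.778 sts per in.
cuff: 9.5 × 1.778 = 16.89 → 17.
sleeve: 11 × 1.778 = 19.56 → 20.
right front: 13 × 1.778 = 23.11 → 23.
hood: 23 × 1.778 = 40.89 → 41.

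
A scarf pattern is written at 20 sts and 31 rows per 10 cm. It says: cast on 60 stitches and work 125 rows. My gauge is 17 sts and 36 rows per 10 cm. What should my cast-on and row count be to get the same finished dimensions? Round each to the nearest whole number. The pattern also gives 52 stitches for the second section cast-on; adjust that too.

Stitches: 60 × 17/20 = 51.00 → 51.
Rows: 125 × 36/31 = 145.16 → 145.
second section cast-on: 52 × 17/20 = 44.20 → 44.

Cast on 51 stitches; work 145 rows; second section cast-on 44 stitches.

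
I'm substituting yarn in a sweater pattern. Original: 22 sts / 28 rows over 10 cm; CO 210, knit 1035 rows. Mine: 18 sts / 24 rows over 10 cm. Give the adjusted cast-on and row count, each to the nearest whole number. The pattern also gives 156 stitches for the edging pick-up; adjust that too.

Stitches: 210 × 18/22 = 171.82 → 172.
Rows: 1035 × 24/28 = 887.14 → 887.
edging pick-up: 156 × 18/22 = 127.64 → 128.

Cast on 172 stitches; work 887 rows; edging pick-up 128 stitches.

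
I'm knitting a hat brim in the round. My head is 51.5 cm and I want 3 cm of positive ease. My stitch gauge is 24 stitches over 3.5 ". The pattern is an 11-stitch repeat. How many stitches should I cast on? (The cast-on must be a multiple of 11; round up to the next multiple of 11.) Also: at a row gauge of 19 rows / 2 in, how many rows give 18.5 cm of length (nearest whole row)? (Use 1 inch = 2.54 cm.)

Cast on 154 stitches; work 69 rows.

Finished = 51.5 + 3 = 54.5 cm.
54.5 cm × 1/2.54 = 21.46 inches.
24/3.5 = 6.857 sts per in; 21.46 × 6.857 = 147.13 sts.
Next multiple of 11 → 154.
18.5 cm = 7.28 inches; × 9.5 = 69.19 → 69 rows.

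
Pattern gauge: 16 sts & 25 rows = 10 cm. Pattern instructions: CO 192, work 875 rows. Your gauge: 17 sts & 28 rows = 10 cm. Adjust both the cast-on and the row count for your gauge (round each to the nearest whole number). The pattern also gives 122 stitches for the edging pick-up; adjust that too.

Cast on 204 stitches; work 980 rows; edging pick-up 130 stitches.

Stitches: 192 × 17/16 = 204.00 → 204.
Rows: 875 × 28/25 = 980.00 → 980.
edging pick-up: 122 × 17/16 = 129.62 → 130.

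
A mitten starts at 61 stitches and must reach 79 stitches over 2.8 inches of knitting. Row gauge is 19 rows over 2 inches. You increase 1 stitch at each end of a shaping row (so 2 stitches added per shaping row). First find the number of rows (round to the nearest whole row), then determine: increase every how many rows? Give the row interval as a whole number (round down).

Rows = 2.8 × 9.5 = 26.6 → 27 rows.
Stitches to add: 18 → 9 shaping rows (at 2 st each).
27 / 9 = 3.00 → every 3 rows.

Increase every 3rd row.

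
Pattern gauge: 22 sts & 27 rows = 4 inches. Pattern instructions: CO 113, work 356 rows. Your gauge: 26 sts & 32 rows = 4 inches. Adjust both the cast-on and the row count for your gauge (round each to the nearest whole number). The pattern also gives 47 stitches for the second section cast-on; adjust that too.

Stitches: 113 × 26/22 = 133.55 → 134.
Rows: 356 × 32/27 = 421.93 → 422.
second section cast-on: 47 × 26/22 = 55.55 → 56.

Cast on 134 stitches; work 422 rows; second section cast-on 56 stitches.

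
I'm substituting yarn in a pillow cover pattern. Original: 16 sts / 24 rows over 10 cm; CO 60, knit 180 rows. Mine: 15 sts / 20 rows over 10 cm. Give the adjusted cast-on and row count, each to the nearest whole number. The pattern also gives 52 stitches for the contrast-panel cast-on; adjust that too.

Cast on 56 stitches; work 150 rows; contrast-panel cast-on 49 stitches.

Stitches: 60 × 15/16 = 56.25 → 56.
Rows: 180 × 20/24 = 150.00 → 150.
contrast-panel cast-on: 52 × 15/16 = 48.75 → 49.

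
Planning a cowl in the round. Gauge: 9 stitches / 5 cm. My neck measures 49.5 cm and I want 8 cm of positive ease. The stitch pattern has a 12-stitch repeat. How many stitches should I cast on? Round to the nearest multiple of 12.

Cast on 108 stitches.

Finished = 49.5 + 8 = 57.5 cm.
9 / 5 = 1.8 sts/cm.
57.5 × 1.8 = 103.50 sts.
Nearest multiple of 12: 108.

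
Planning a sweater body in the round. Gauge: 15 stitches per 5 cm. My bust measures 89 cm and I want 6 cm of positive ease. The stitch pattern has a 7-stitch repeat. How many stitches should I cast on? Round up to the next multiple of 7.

Finished = 89 + 6 = 95 cm.
15 / 5 = 3 sts/cm.
95 × 3 = 285.00 sts.
Next multiple of 7: 287.

CO 287 sts.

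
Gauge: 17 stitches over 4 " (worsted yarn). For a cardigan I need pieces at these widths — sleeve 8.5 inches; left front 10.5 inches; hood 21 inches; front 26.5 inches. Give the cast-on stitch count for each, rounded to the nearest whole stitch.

sleeve 36; left front 45; hood 89; front 113.

Rate = 17/4 = 4.25 sts per in.
sleeve: 8.5 × 4.25 = 36.12 → 36.
left front: 10.5 × 4.25 = 44.62 → 45.
hood: 21 × 4.25 = 89.25 → 89.
front: 26.5 × 4.25 = 112.62 → 113.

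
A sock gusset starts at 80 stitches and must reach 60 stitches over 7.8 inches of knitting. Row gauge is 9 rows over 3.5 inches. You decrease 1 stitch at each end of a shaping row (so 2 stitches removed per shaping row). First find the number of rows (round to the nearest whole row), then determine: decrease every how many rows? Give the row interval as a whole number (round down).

Decrease every 2nd row.

Rows = 7.8 × 2.571 = 20.1 → 20 rows.
Stitches to remove: 20 → 10 shaping rows (at 2 st each).
20 / 10 = 2.00 → every 2 rows.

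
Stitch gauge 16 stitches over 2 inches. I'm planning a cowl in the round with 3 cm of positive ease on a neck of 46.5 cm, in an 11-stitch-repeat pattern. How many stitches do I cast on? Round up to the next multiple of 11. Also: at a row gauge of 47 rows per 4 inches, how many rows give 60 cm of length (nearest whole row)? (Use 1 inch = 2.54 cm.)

Cast on 165 stitches; work 278 rows.

Finished = 46.5 + 3 = 49.5 cm.
49.5 cm × 1/2.54 = 19.49 inches.
16/2 = 8 sts per in; 19.49 × 8 = 155.91 sts.
Next multiple of 11 → 165.
60 cm = 23.62 inches; × 11.75 = 277.56 → 278 rows.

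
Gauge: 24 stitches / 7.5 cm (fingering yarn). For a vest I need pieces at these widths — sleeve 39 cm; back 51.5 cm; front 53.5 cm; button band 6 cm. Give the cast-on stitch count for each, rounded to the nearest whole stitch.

sleeve 125; back 165; front 171; button band 19.

Rate = 24/7.5 = 3.2 sts per cm.
sleeve: 39 × 3.2 = 124.80 → 125.
back: 51.5 × 3.2 = 164.80 → 165.
front: 53.5 × 3.2 = 171.20 → 171.
button band: 6 × 3.2 = 19.20 → 19.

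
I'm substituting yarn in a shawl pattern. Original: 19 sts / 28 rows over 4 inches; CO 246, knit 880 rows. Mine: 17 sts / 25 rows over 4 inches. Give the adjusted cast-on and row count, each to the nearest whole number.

Cast on 220 stitches; work 786 rows.

Stitches: 246 × 17/19 = 220.11 → 220.
Rows: 880 × 25/28 = 785.71 → 786.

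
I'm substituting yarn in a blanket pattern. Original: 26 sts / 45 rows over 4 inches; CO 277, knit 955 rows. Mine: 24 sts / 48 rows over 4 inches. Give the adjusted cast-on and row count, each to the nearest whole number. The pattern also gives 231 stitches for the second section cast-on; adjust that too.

Cast on 256 stitches; work 1019 rows; second section cast-on 213 stitches.

Stitches: 277 × 24/26 = 255.69 → 256.
Rows: 955 × 48/45 = 1018.67 → 1019.
second section cast-on: 231 × 24/26 = 213.23 → 213.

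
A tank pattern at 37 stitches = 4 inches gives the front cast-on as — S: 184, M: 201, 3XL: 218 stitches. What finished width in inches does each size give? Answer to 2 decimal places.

37/4 = 9.25 sts per in.
S: 184 / 9.25 = 19.892 → 19.89 in.
M: 201 / 9.25 = 21.730 → 21.73 in.
3XL: 218 / 9.25 = 23.568 → 23.57 in.

S 19.89 inches; M 21.73 inches; 3XL 23.57 inches.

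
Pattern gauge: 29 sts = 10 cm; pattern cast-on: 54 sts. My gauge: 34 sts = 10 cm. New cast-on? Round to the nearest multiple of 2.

Scale factor = 34 / 29 = 1.172.
54 × 34 / 29 = 63.31 sts.
→ 64 sts.

64 stitches.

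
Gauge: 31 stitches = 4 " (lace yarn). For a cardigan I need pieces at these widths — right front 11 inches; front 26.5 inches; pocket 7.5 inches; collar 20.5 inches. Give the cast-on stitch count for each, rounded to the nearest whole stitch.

Rate = 31/4 = 7.75 sts per in.
right front: 11 × 7.75 = 85.25 → 85.
front: 26.5 × 7.75 = 205.38 → 205.
pocket: 7.5 × 7.75 = 58.12 → 58.
collar: 20.5 × 7.75 = 158.88 → 159.

right front 85; front 205; pocket 58; collar 159.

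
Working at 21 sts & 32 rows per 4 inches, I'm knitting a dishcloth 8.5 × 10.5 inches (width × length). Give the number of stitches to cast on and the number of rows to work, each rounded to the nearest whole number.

Cast on 45 stitches and work 84 rows.

Stitch gauge = 21/4 = 5.25 sts/in; 8.5 × 5.25 = 44.62 → 45 sts.
Row gauge = 32/4 = 8 rows/in; 10.5 × 8 = 84.00 → 84 rows.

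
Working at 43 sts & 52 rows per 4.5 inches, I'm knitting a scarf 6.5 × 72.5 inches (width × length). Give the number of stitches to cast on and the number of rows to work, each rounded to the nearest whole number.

Stitch gauge = 43/4.5 = 9.556 sts/in; 6.5 × 9.556 = 62.11 → 62 sts.
Row gauge = 52/4.5 = 11.556 rows/in; 72.5 × 11.556 = 837.78 → 838 rows.

Cast on 62 stitches and work 838 rows.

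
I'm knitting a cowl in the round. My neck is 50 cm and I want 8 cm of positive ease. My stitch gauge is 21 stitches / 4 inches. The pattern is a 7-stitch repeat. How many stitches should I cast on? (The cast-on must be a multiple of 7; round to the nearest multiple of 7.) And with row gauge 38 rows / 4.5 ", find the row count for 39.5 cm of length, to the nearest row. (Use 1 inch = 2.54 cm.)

Cast on 119 stitches; work 131 rows.

Finished = 50 + 8 = 58 cm.
58 cm × 1/2.54 = 22.83 inches.
21/4 = 5.25 sts per in; 22.83 × 5.25 = 119.88 sts.
Nearest multiple of 7 → 119.
39.5 cm = 15.55 inches; × 8.444 = 131.32 → 131 rows.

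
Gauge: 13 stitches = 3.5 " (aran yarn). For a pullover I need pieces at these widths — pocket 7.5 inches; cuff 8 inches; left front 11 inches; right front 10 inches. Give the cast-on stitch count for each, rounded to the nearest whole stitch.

pocket 28; cuff 30; left front 41; right front 37.

Rate = 13/3.5 = 3.714 sts per in.
pocket: 7.5 × 3.714 = 27.86 → 28.
cuff: 8 × 3.714 = 29.71 → 30.
left front: 11 × 3.714 = 40.86 → 41.
right front: 10 × 3.714 = 37.14 → 37.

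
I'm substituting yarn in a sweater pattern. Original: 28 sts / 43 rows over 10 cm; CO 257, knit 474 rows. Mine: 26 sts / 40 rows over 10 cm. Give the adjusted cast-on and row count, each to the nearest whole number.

Stitches: 257 × 26/28 = 238.64 → 239.
Rows: 474 × 40/43 = 440.93 → 441.

Cast on 239 stitches; work 441 rows.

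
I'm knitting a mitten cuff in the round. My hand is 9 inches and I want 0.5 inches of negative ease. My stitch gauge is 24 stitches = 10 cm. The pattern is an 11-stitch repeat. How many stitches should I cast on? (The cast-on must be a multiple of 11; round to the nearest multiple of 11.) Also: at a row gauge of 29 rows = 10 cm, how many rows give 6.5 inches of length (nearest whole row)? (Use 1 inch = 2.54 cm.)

Cast on 55 stitches; work 48 rows.

Finished = 9 − 0.5 = 8.5 inches.
8.5 inches × 2.54 = 21.59 cm.
24/10 = 2.4 sts per cm; 21.59 × 2.4 = 51.82 sts.
Nearest multiple of 11 → 55.
6.5 inches = 16.51 cm; × 2.9 = 47.88 → 48 rows.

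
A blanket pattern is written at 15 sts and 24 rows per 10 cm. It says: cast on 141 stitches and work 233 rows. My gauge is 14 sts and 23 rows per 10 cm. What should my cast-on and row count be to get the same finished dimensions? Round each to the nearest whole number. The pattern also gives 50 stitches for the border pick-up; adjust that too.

Stitches: 141 × 14/15 = 131.60 → 132.
Rows: 233 × 23/24 = 223.29 → 223.
border pick-up: 50 × 14/15 = 46.67 → 47.

Cast on 132 stitches; work 223 rows; border pick-up 47 stitches.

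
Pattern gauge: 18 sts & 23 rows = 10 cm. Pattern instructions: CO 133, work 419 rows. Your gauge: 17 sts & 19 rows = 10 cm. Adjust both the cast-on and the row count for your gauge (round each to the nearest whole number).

Stitches: 133 × 17/18 = 125.61 → 126.
Rows: 419 × 19/23 = 346.13 → 346.

Cast on 126 stitches; work 346 rows.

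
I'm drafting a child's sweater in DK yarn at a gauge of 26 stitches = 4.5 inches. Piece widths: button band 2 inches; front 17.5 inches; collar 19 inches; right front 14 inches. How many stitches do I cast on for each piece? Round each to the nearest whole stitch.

button band 12; front 101; collar 110; right front 81.

Rate = 26/4.5 = 5.778 sts per in.
button band: 2 × 5.778 = 11.56 → 12.
front: 17.5 × 5.778 = 101.11 → 101.
collar: 19 × 5.778 = 109.78 → 110.
right front: 14 × 5.778 = 80.89 → 81.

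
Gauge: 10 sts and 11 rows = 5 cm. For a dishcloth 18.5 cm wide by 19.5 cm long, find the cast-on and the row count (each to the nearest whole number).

Stitch gauge = 10/5 = 2 sts/cm; 18.5 × 2 = 37.00 → 37 sts.
Row gauge = 11/5 = 2.2 rows/cm; 19.5 × 2.2 = 42.90 → 43 rows.

Cast on 37 stitches and work 43 rows.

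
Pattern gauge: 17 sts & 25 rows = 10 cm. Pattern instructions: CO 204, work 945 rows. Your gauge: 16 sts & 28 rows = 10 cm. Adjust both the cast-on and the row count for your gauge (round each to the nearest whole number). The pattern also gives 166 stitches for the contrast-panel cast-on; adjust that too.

Stitches: 204 × 16/17 = 192.00 → 192.
Rows: 945 × 28/25 = 1058.40 → 1058.
contrast-panel cast-on: 166 × 16/17 = 156.24 → 156.

Cast on 192 stitches; work 1058 rows; contrast-panel cast-on 156 stitches.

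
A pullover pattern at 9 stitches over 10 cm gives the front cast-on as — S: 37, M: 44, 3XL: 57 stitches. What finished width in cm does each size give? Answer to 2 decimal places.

9/10 = 0.9 sts per cm.
S: 37 / 0.9 = 41.111 → 41.11 cm.
M: 44 / 0.9 = 48.889 → 48.89 cm.
3XL: 57 / 0.9 = 63.333 → 63.33 cm.

S 41.11 cm; M 48.89 cm; 3XL 63.33 cm.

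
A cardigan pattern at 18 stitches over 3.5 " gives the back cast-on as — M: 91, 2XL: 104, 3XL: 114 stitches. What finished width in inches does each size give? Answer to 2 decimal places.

18/3.5 = 5.143 sts per in.
M: 91 / 5.143 = 17.694 → 17.69 in.
2XL: 104 / 5.143 = 20.222 → 20.22 in.
3XL: 114 / 5.143 = 22.167 → 22.17 in.

M 17.69 inches; 2XL 20.22 inches; 3XL 22.17 inches.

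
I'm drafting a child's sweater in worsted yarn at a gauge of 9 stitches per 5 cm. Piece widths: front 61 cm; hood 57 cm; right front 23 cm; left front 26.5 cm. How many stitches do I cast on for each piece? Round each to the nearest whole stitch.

front 110; hood 103; right front 41; left front 48.

Rate = 9/5 = 1.8 sts per cm.
front: 61 × 1.8 = 109.80 → 110.
hood: 57 × 1.8 = 102.60 → 103.
right front: 23 × 1.8 = 41.40 → 41.
left front: 26.5 × 1.8 = 47.70 → 48.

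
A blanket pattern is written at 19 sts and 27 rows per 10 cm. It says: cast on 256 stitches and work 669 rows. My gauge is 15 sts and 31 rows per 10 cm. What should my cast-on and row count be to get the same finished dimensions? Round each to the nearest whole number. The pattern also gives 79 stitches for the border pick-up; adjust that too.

Cast on 202 stitches; work 768 rows; border pick-up 62 stitches.

Stitches: 256 × 15/19 = 202.11 → 202.
Rows: 669 × 31/27 = 768.11 → 768.
border pick-up: 79 × 15/19 = 62.37 → 62.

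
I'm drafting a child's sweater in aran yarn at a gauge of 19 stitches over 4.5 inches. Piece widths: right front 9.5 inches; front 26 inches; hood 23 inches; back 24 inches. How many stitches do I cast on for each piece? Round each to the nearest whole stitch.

right front 40; front 110; hood 97; back 101.

Rate = 19/4.5 = 4.222 sts per in.
right front: 9.5 × 4.222 = 40.11 → 40.
front: 26 × 4.222 = 109.78 → 110.
hood: 23 × 4.222 = 97.11 → 97.
back: 24 × 4.222 = 101.33 → 101.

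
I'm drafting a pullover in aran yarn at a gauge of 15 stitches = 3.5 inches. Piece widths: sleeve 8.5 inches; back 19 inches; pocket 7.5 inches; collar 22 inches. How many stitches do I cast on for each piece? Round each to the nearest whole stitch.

sleeve 36; back 81; pocket 32; collar 94.

Rate = 15/3.5 = 4.286 sts per in.
sleeve: 8.5 × 4.286 = 36.43 → 36.
back: 19 × 4.286 = 81.43 → 81.
pocket: 7.5 × 4.286 = 32.14 → 32.
collar: 22 × 4.286 = 94.29 → 94.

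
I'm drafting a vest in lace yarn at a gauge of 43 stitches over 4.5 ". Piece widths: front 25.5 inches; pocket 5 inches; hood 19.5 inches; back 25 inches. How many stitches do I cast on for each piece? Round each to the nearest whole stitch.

front 244; pocket 48; hood 186; back 239.

Rate = 43/4.5 = 9.556 sts per in.
front: 25.5 × 9.556 = 243.67 → 244.
pocket: 5 × 9.556 = 47.78 → 48.
hood: 19.5 × 9.556 = 186.33 → 186.
back: 25 × 9.556 = 238.89 → 239.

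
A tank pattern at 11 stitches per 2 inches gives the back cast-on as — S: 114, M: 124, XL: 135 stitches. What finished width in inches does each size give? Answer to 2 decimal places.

S 20.73 inches; M 22.55 inches; XL 24.55 inches.

11/2 = 5.5 sts per in.
S: 114 / 5.5 = 20.727 → 20.73 in.
M: 124 / 5.5 = 22.545 → 22.55 in.
XL: 135 / 5.5 = 24.545 → 24.55 in.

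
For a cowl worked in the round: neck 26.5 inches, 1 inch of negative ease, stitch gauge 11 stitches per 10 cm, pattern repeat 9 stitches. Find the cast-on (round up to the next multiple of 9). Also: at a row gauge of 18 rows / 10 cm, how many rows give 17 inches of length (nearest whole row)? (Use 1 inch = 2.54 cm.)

Cast on 72 stitches; work 78 rows.

Finished = 26.5 − 1 = 25.5 inches.
25.5 inches × 2.54 = 64.77 cm.
11/10 = 1.1 sts per cm; 64.77 × 1.1 = 71.25 sts.
Next multiple of 9 → 72.
17 inches = 43.18 cm; × 1.8 = 77.72 → 78 rows.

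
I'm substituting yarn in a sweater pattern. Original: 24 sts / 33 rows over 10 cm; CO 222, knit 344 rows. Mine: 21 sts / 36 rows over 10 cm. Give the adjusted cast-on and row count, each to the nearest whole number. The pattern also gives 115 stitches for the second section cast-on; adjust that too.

Stitches: 222 × 21/24 = 194.25 → 194.
Rows: 344 × 36/33 = 375.27 → 375.
second section cast-on: 115 × 21/24 = 100.62 → 101.

Cast on 194 stitches; work 375 rows; second section cast-on 101 stitches.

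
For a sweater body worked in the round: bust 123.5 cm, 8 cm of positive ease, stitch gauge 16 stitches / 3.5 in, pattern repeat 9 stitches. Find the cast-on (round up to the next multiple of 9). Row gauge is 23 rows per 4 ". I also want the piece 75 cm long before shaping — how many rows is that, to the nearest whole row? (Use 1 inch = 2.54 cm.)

Cast on 243 stitches; work 170 rows.

Finished = 123.5 + 8 = 131.5 cm.
131.5 cm × 1/2.54 = 51.77 inches.
16/3.5 = 4.571 sts per in; 51.77 × 4.571 = 236.67 sts.
Next multiple of 9 → 243.
75 cm = 29.53 inches; × 5.75 = 169.78 → 170 rows.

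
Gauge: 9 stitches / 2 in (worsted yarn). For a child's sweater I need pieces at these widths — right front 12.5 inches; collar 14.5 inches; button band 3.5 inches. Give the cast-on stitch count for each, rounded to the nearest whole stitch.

Rate = 9/2 = 4.5 sts per in.
right front: 12.5 × 4.5 = 56.25 → 56.
collar: 14.5 × 4.5 = 65.25 → 65.
button band: 3.5 × 4.5 = 15.75 → 16.

right front 56; collar 65; button band 16.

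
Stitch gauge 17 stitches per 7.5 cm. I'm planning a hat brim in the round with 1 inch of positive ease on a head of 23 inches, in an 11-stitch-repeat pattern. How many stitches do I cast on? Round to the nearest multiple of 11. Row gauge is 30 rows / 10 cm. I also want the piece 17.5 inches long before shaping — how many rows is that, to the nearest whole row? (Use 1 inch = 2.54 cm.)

Finished = 23 + 1 = 24 inches.
24 inches × 2.54 = 60.96 cm.
17/7.5 = 2.267 sts per cm; 60.96 × 2.267 = 138.18 sts.
Nearest multiple of 11 → 143.
17.5 inches = 44.45 cm; × 3 = 133.35 → 133 rows.

Cast on 143 stitches; work 133 rows.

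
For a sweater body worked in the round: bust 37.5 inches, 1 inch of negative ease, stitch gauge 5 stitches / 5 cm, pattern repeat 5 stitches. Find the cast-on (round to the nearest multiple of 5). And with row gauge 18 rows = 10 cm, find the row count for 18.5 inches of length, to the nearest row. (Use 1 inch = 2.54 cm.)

Finished = 37.5 − 1 = 36.5 inches.
36.5 inches × 2.54 = 92.71 cm.
5/5 = 1 sts per cm; 92.71 × 1 = 92.71 sts.
Nearest multiple of 5 → 95.
18.5 inches = 46.99 cm; × 1.8 = 84.58 → 85 rows.

Cast on 95 stitches; work 85 rows.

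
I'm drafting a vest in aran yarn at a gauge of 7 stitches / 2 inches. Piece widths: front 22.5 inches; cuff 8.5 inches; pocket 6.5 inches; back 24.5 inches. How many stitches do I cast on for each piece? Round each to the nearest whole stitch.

Rate = 7/2 = 3.5 sts per in.
front: 22.5 × 3.5 = 78.75 → 79.
cuff: 8.5 × 3.5 = 29.75 → 30.
pocket: 6.5 × 3.5 = 22.75 → 23.
back: 24.5 × 3.5 = 85.75 → 86.

front 79; cuff 30; pocket 23; back 86.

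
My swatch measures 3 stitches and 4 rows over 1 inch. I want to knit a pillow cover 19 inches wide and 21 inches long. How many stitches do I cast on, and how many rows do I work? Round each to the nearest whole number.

Stitch gauge = 3/1 = 3 sts/in; 19 × 3 = 57.00 → 57 sts.
Row gauge = 4/1 = 4 rows/in; 21 × 4 = 84.00 → 84 rows.

Cast on 57 stitches and work 84 rows.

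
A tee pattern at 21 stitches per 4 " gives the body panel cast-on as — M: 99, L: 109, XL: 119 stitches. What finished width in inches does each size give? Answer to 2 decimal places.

M 18.86 inches; L 20.76 inches; XL 22.67 inches.

21/4 = 5.25 sts per in.
M: 99 / 5.25 = 18.857 → 18.86 in.
L: 109 / 5.25 = 20.762 → 20.76 in.
XL: 119 / 5.25 = 22.667 → 22.67 in.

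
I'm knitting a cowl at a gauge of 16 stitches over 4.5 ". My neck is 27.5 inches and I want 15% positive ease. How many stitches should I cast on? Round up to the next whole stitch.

Finished = 27.5 × 1.15 = 31.62 in.
16 / 4.5 = 3.556 sts per inch.
31.62 × 3.556 = 112.44 sts.
→ 113 sts.

CO 113 sts.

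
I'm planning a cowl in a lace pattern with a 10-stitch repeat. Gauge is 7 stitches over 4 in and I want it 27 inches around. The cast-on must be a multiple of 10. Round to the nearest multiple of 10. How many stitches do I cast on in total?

7 / 4 = 1.75 sts per inch.
27 × 1.75 = 47.25 sts.
Nearest multiple of 10: 50.

CO 50 sts.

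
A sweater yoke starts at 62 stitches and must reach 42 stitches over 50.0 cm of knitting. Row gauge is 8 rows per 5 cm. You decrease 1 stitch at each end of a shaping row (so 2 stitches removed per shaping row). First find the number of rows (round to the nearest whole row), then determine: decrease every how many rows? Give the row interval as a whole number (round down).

Decrease every 8th row.

Rows = 50.0 × 1.6 = 80.0 → 80 rows.
Stitches to remove: 20 → 10 shaping rows (at 2 st each).
80 / 10 = 8.00 → every 8 rows.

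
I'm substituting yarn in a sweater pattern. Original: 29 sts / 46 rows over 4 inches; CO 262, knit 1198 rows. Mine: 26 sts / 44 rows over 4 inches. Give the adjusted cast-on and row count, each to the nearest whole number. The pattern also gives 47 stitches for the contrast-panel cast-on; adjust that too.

Cast on 235 stitches; work 1146 rows; contrast-panel cast-on 42 stitches.

Stitches: 262 × 26/29 = 234.90 → 235.
Rows: 1198 × 44/46 = 1145.91 → 1146.
contrast-panel cast-on: 47 × 26/29 = 42.14 → 42.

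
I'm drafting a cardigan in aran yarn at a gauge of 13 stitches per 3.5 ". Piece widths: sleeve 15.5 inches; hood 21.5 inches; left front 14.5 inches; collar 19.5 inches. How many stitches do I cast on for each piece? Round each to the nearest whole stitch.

Rate = 13/3.5 = 3.714 sts per in.
sleeve: 15.5 × 3.714 = 57.57 → 58.
hood: 21.5 × 3.714 = 79.86 → 80.
left front: 14.5 × 3.714 = 53.86 → 54.
collar: 19.5 × 3.714 = 72.43 → 72.

sleeve 58; hood 80; left front 54; collar 72.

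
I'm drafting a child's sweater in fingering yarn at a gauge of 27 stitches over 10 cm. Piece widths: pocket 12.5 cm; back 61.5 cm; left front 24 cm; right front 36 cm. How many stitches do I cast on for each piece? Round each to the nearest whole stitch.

pocket 34; back 166; left front 65; right front 97.

Rate = 27/10 = 2.7 sts per cm.
pocket: 12.5 × 2.7 = 33.75 → 34.
back: 61.5 × 2.7 = 166.05 → 166.
left front: 24 × 2.7 = 64.80 → 65.
right front: 36 × 2.7 = 97.20 → 97.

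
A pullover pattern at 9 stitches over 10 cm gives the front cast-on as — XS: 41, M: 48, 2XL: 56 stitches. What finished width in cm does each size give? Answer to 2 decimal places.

XS 45.56 cm; M 53.33 cm; 2XL 62.22 cm.

9/10 = 0.9 sts per cm.
XS: 41 / 0.9 = 45.556 → 45.56 cm.
M: 48 / 0.9 = 53.333 → 53.33 cm.
2XL: 56 / 0.9 = 62.222 → 62.22 cm.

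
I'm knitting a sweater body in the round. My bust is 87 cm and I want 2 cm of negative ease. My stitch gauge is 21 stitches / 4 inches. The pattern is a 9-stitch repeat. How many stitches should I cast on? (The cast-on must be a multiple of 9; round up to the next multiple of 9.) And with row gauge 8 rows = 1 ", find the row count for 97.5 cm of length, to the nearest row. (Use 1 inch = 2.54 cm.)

Cast on 180 stitches; work 307 rows.

Finished = 87 − 2 = 85 cm.
85 cm × 1/2.54 = 33.46 inches.
21/4 = 5.25 sts per in; 33.46 × 5.25 = 175.69 sts.
Next multiple of 9 → 180.
97.5 cm = 38.39 inches; × 8 = 307.09 → 307 rows.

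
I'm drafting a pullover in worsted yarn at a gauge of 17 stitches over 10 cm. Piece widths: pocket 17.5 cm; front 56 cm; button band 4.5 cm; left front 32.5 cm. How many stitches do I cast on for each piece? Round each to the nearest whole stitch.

Rate = 17/10 = 1.7 sts per cm.
pocket: 17.5 × 1.7 = 29.75 → 30.
front: 56 × 1.7 = 95.20 → 95.
button band: 4.5 × 1.7 = 7.65 → 8.
left front: 32.5 × 1.7 = 55.25 → 55.

pocket 30; front 95; button band 8; left front 55.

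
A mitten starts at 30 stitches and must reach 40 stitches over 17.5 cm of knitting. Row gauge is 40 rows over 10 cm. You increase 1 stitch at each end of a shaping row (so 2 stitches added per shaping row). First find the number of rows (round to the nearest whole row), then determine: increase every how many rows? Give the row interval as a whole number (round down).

Rows = 17.5 × 4 = 70.0 → 70 rows.
Stitches to add: 10 → 5 shaping rows (at 2 st each).
70 / 5 = 14.00 → every 14 rows.

Increase every 14th row.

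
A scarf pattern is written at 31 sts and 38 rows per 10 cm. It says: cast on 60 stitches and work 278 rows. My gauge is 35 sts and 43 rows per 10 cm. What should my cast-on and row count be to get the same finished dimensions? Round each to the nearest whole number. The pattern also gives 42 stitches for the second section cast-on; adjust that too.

Cast on 68 stitches; work 315 rows; second section cast-on 47 stitches.

Stitches: 60 × 35/31 = 67.74 → 68.
Rows: 278 × 43/38 = 314.58 → 315.
second section cast-on: 42 × 35/31 = 47.42 → 47.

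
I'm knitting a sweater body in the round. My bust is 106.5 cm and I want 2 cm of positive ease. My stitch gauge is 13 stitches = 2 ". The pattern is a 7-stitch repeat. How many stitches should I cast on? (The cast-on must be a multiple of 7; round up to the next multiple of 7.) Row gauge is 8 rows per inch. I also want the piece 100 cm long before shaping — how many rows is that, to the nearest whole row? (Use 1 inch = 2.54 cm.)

Finished = 106.5 + 2 = 108.5 cm.
108.5 cm × 1/2.54 = 42.72 inches.
13/2 = 6.5 sts per in; 42.72 × 6.5 = 277.66 sts.
Next multiple of 7 → 280.
100 cm = 39.37 inches; × 8 = 314.96 → 315 rows.

Cast on 280 stitches; work 315 rows.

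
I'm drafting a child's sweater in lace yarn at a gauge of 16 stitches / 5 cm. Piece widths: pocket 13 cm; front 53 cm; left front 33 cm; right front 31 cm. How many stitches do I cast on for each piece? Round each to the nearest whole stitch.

pocket 42; front 170; left front 106; right front 99.

Rate = 16/5 = 3.2 sts per cm.
pocket: 13 × 3.2 = 41.60 → 42.
front: 53 × 3.2 = 169.60 → 170.
left front: 33 × 3.2 = 105.60 → 106.
right front: 31 × 3.2 = 99.20 → 99.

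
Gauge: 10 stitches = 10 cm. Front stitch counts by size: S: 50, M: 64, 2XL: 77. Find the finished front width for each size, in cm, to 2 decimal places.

10/10 = 1 sts per cm.
S: 50 / 1 = 50.000 → 50.00 cm.
M: 64 / 1 = 64.000 → 64.00 cm.
2XL: 77 / 1 = 77.000 → 77.00 cm.

S 50.00 cm; M 64.00 cm; 2XL 77.00 cm.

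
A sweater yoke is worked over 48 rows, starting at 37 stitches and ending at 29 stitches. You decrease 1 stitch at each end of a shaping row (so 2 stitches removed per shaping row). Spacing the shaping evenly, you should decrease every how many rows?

Decrease every 12th row.

Stitches to remove: |29 − 37| = 8.
Shaping rows needed: 8 / 2 = 4.
48 rows / 4 = every 12 rows.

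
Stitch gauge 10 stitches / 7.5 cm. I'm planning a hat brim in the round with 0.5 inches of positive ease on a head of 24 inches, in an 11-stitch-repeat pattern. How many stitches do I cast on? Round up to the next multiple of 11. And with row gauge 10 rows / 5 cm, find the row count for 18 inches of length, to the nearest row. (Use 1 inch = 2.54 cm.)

Finished = 24 + 0.5 = 24.5 inches.
24.5 inches × 2.54 = 62.23 cm.
10/7.5 = 1.333 sts per cm; 62.23 × 1.333 = 82.97 sts.
Next multiple of 11 → 88.
18 inches = 45.72 cm; × 2 = 91.44 → 91 rows.

Cast on 88 stitches; work 91 rows.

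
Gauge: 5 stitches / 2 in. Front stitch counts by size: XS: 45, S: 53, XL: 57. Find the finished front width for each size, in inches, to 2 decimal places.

XS 18.00 inches; S 21.20 inches; XL 22.80 inches.

5/2 = 2.5 sts per in.
XS: 45 / 2.5 = 18.000 → 18.00 in.
S: 53 / 2.5 = 21.200 → 21.20 in.
XL: 57 / 2.5 = 22.800 → 22.80 in.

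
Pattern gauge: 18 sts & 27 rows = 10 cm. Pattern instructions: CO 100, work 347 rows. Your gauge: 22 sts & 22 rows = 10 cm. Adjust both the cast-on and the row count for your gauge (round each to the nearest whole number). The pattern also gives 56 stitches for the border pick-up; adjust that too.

Stitches: 100 × 22/18 = 122.22 → 122.
Rows: 347 × 22/27 = 282.74 → 283.
border pick-up: 56 × 22/18 = 68.44 → 68.

Cast on 122 stitches; work 283 rows; border pick-up 68 stitches.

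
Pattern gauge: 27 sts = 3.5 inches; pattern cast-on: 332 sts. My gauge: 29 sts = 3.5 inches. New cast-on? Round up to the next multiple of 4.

Cast on 360 stitches.

Scale factor = 29 / 27 = 1.074.
332 × 29 / 27 = 356.59 sts.
→ 360 sts.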